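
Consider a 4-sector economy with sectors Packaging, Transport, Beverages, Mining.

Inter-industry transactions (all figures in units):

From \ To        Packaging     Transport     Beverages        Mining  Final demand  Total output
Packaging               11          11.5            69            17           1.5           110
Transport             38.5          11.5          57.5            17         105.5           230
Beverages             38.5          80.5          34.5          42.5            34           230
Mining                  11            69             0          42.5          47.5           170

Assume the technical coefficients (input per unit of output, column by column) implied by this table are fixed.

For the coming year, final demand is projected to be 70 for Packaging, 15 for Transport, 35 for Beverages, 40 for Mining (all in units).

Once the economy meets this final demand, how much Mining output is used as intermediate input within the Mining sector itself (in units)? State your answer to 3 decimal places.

Technical coefficients a_ij = z_ij / X_j:
  a_PP = 11/110 = 0.10, a_TP = 38.5/110 = 0.35, a_BP = 38.5/110 = 0.35, a_MP = 11/110 = 0.10
  a_PT = 11.5/230 = 0.05, a_TT = 11.5/230 = 0.05, a_BT = 80.5/230 = 0.35, a_MT = 69/230 = 0.30
  a_PB = 69/230 = 0.30, a_TB = 57.5/230 = 0.25, a_BB = 34.5/230 = 0.15, a_MB = 0/230 = 0.00
  a_PM = 17/170 = 0.10, a_TM = 17/170 = 0.10, a_BM = 42.5/170 = 0.25, a_MM = 42.5/170 = 0.25
I − A =
  [   0.90    -0.05    -0.30    -0.10]
  [  -0.35     0.95    -0.25    -0.10]
  [  -0.35    -0.35     0.85    -0.25]
  [  -0.10    -0.30     0.00     0.75]
Compute the cofactors C_ij = (−1)^(i+j)·(3×3 minor ij) of I−A; the adjugate is their transpose:
adj(I−A) = Cᵀ =
  [ 0.495750   0.158625   0.221625   0.161125]
  [ 0.303500   0.479000   0.248000   0.187000]
  [ 0.384250   0.325125   0.580625   0.288125]
  [ 0.187500   0.212750   0.128750   0.492250]
det(I−A) = Σ_j (I−A)_1j·C_1j = (0.90)(0.495750) + (-0.05)(0.303500) + (-0.30)(0.384250) + (-0.10)(0.187500) = 0.296975
(I − A)⁻¹ = adj(I−A) / det(I−A) ≈
  [   1.6693     0.5341     0.7463     0.5426]
  [   1.0220     1.6129     0.8351     0.6297]
  [   1.2939     1.0948     1.9551     0.9702]
  [   0.6314     0.7164     0.4335     1.6575]
First solve x = (I − A)⁻¹ d = adj(I−A)·d / det(I−A); in particular x_M = (0.187500·70 + 0.212750·15 + 0.128750·35 + 0.492250·40) / 0.296975 = 40.5125 / 0.296975 ≈ 136.41721.
Intermediate flow from M to M: z_MM = a_MM · x_M = 0.25 × 40.5125 / 0.296975 = 10.128125 / 0.296975 ≈ 34.104.

z_MM = 34.104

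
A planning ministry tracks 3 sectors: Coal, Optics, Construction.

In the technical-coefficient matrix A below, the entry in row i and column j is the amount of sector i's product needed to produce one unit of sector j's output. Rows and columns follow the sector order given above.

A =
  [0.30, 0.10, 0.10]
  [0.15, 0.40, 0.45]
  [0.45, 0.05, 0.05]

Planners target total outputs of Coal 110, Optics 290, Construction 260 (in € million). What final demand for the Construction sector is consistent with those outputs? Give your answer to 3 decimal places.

d_3 = 183.000

I − A =
  [   0.70    -0.10    -0.10]
  [  -0.15     0.60    -0.45]
  [  -0.45    -0.05     0.95]
d = (I − A) x:
  d_1 = (+0.70)·110 + (-0.10)·290 + (-0.10)·260 = 22.000
  d_2 = (-0.15)·110 + (+0.60)·290 + (-0.45)·260 = 40.500
  d_3 = (-0.45)·110 + (-0.05)·290 + (+0.95)·260 = 183.000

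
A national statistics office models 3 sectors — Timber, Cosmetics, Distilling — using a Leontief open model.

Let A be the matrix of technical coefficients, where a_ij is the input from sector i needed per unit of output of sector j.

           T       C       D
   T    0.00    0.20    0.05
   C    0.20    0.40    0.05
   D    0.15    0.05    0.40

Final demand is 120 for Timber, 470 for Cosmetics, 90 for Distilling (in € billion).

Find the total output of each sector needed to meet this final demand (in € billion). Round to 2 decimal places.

I − A =
  [   1.00    -0.20    -0.05]
  [  -0.20     0.60    -0.05]
  [  -0.15    -0.05     0.60]
Cofactors of I−A, C_ij = (−1)^(i+j)·(minor ij) (rows/columns in the sector order above):
  C_11 = (0.60)(0.60) − (-0.05)(-0.05) = 0.3575
  C_12 = −[(-0.20)(0.60) − (-0.05)(-0.15)] = 0.1275
  C_13 = (-0.20)(-0.05) − (0.60)(-0.15) = 0.1000
  C_21 = −[(-0.20)(0.60) − (-0.05)(-0.05)] = 0.1225
  C_22 = (1.00)(0.60) − (-0.05)(-0.15) = 0.5925
  C_23 = −[(1.00)(-0.05) − (-0.20)(-0.15)] = 0.0800
  C_31 = (-0.20)(-0.05) − (-0.05)(0.60) = 0.0400
  C_32 = −[(1.00)(-0.05) − (-0.05)(-0.20)] = 0.0600
  C_33 = (1.00)(0.60) − (-0.20)(-0.20) = 0.5600
det(I−A) = Σ_j (I−A)_1j·C_1j = (1.00)(0.3575) + (-0.20)(0.1275) + (-0.05)(0.1000) = 0.3270
adj(I−A) = Cᵀ =
  [ 0.3575   0.1225   0.0400]
  [ 0.1275   0.5925   0.0600]
  [ 0.1000   0.0800   0.5600]
(I − A)⁻¹ = adj(I−A) / det(I−A) ≈
  [   1.0933     0.3746     0.1223]
  [   0.3899     1.8119     0.1835]
  [   0.3058     0.2446     1.7125]
x = (I − A)⁻¹ d = adj(I−A)·d / det(I−A), with det(I−A) = 0.3270:
  x_T = (0.3575·120 + 0.1225·470 + 0.0400·90) / 0.3270 = 104.075 / 0.3270 ≈ 318.27
  x_C = (0.1275·120 + 0.5925·470 + 0.0600·90) / 0.3270 = 299.175 / 0.3270 ≈ 914.91
  x_D = (0.1000·120 + 0.0800·470 + 0.5600·90) / 0.3270 = 100.00 / 0.3270 ≈ 305.81

x_T = 318.27, x_C = 914.91, x_D = 305.81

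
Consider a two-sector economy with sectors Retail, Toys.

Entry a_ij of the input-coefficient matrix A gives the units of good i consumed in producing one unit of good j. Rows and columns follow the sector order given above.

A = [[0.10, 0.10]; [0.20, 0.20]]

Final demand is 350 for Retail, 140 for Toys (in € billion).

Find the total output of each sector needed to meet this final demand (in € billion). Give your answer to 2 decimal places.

x_1 = 420.00, x_2 = 280.00

I − A =
  [   0.90    -0.10]
  [  -0.20     0.80]
det(I−A) = (0.90)(0.80) − (-0.10)(-0.20) = 0.7000
adj(I−A) = [[0.80, 0.10], [0.20, 0.90]]
(I − A)⁻¹ = adj(I−A) / det(I−A) ≈
  [   1.1429     0.1429]
  [   0.2857     1.2857]
x = (I − A)⁻¹ d = adj(I−A)·d / det(I−A), with det(I−A) = 0.7000:
  x_1 = (0.80·350 + 0.10·140) / 0.7000 = 294.00 / 0.7000 = 420.00
  x_2 = (0.20·350 + 0.90·140) / 0.7000 = 196.00 / 0.7000 = 280.00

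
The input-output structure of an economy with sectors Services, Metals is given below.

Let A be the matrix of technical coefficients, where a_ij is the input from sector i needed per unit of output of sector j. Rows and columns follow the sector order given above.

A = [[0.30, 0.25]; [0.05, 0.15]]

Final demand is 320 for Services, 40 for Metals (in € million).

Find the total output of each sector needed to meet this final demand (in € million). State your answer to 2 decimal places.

x_S = 484.12, x_M = 75.54

I − A =
  [   0.70    -0.25]
  [  -0.05     0.85]
det(I−A) = (0.70)(0.85) − (-0.25)(-0.05) = 0.5825
adj(I−A) = [[0.85, 0.25], [0.05, 0.70]]
(I − A)⁻¹ = adj(I−A) / det(I−A) ≈
  [   1.4592     0.4292]
  [   0.0858     1.2017]
x = (I − A)⁻¹ d = adj(I−A)·d / det(I−A), with det(I−A) = 0.5825:
  x_S = (0.85·320 + 0.25·40) / 0.5825 = 282.00 / 0.5825 ≈ 484.12
  x_M = (0.05·320 + 0.70·40) / 0.5825 = 44.00 / 0.5825 ≈ 75.54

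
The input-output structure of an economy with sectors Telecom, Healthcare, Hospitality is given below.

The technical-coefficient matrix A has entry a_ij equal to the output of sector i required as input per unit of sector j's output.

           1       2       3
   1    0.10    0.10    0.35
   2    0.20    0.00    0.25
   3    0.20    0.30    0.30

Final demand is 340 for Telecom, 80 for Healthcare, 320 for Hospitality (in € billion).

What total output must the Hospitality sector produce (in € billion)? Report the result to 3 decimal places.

x_3 = 868.950

I − A =
  [   0.90    -0.10    -0.35]
  [  -0.20     1.00    -0.25]
  [  -0.20    -0.30     0.70]
Cofactors of I−A, C_ij = (−1)^(i+j)·(minor ij) (rows/columns in the sector order above):
  C_11 = (1.00)(0.70) − (-0.25)(-0.30) = 0.6250
  C_12 = −[(-0.20)(0.70) − (-0.25)(-0.20)] = 0.1900
  C_13 = (-0.20)(-0.30) − (1.00)(-0.20) = 0.2600
  C_21 = −[(-0.10)(0.70) − (-0.35)(-0.30)] = 0.1750
  C_22 = (0.90)(0.70) − (-0.35)(-0.20) = 0.5600
  C_23 = −[(0.90)(-0.30) − (-0.10)(-0.20)] = 0.2900
  C_31 = (-0.10)(-0.25) − (-0.35)(1.00) = 0.3750
  C_32 = −[(0.90)(-0.25) − (-0.35)(-0.20)] = 0.2950
  C_33 = (0.90)(1.00) − (-0.10)(-0.20) = 0.8800
det(I−A) = Σ_j (I−A)_1j·C_1j = (0.90)(0.6250) + (-0.10)(0.1900) + (-0.35)(0.2600) = 0.4525
adj(I−A) = Cᵀ =
  [ 0.6250   0.1750   0.3750]
  [ 0.1900   0.5600   0.2950]
  [ 0.2600   0.2900   0.8800]
(I − A)⁻¹ = adj(I−A) / det(I−A) ≈
  [   1.3812     0.3867     0.8287]
  [   0.4199     1.2376     0.6519]
  [   0.5746     0.6409     1.9448]
x = (I − A)⁻¹ d = adj(I−A)·d / det(I−A), with det(I−A) = 0.4525:
  x_1 = (0.6250·340 + 0.1750·80 + 0.3750·320) / 0.4525 = 346.50 / 0.4525 ≈ 765.746
  x_2 = (0.1900·340 + 0.5600·80 + 0.2950·320) / 0.4525 = 203.80 / 0.4525 ≈ 450.387
  x_3 = (0.2600·340 + 0.2900·80 + 0.8800·320) / 0.4525 = 393.20 / 0.4525 ≈ 868.950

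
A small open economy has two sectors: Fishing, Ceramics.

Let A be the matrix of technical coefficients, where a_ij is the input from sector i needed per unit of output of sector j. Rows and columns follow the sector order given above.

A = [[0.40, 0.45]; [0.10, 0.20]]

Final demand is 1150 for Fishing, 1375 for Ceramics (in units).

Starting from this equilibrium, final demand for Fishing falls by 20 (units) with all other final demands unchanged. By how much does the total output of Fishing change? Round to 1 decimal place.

Δx_F = -36.8

I − A =
  [   0.60    -0.45]
  [  -0.10     0.80]
det(I−A) = (0.60)(0.80) − (-0.45)(-0.10) = 0.4350
adj(I−A) = [[0.80, 0.45], [0.10, 0.60]]
(I − A)⁻¹ = adj(I−A) / det(I−A) ≈
  [   1.8391     1.0345]
  [   0.2299     1.3793]
Δx = (I − A)⁻¹ Δd with Δd having -20 in the Fishing component and 0 elsewhere.
So Δx_F = L_FF · (-20), where L_FF = adj(I−A)_FF / det(I−A) = 0.80 / 0.4350.
Δx_F = 0.80 × (-20) / 0.4350 = -16.00 / 0.4350 ≈ -36.8.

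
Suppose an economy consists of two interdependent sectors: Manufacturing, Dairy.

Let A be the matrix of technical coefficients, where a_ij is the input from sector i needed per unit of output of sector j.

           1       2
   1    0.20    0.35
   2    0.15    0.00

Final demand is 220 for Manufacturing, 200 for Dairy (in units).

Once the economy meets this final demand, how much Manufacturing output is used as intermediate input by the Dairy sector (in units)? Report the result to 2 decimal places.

z_12 = 90.37

I − A =
  [   0.80    -0.35]
  [  -0.15     1.00]
det(I−A) = (0.80)(1.00) − (-0.35)(-0.15) = 0.7475
adj(I−A) = [[1.00, 0.35], [0.15, 0.80]]
(I − A)⁻¹ = adj(I−A) / det(I−A) ≈
  [   1.3378     0.4682]
  [   0.2007     1.0702]
First solve x = (I − A)⁻¹ d = adj(I−A)·d / det(I−A); in particular x_2 = (0.15·220 + 0.80·200) / 0.7475 = 193.00 / 0.7475 ≈ 258.1940.
Intermediate flow from 1 to 2: z_12 = a_12 · x_2 = 0.35 × 193.00 / 0.7475 = 67.55 / 0.7475 ≈ 90.37.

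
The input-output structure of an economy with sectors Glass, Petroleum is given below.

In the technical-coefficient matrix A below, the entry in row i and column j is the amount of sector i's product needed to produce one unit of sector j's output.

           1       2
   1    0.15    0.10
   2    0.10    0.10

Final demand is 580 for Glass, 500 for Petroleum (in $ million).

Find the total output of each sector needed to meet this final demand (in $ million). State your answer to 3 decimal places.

x_1 = 757.616, x_2 = 639.735

I − A =
  [   0.85    -0.10]
  [  -0.10     0.90]
det(I−A) = (0.85)(0.90) − (-0.10)(-0.10) = 0.7550
adj(I−A) = [[0.90, 0.10], [0.10, 0.85]]
(I − A)⁻¹ = adj(I−A) / det(I−A) ≈
  [   1.1921     0.1325]
  [   0.1325     1.1258]
x = (I − A)⁻¹ d = adj(I−A)·d / det(I−A), with det(I−A) = 0.7550:
  x_1 = (0.90·580 + 0.10·500) / 0.7550 = 572.00 / 0.7550 ≈ 757.616
  x_2 = (0.10·580 + 0.85·500) / 0.7550 = 483.00 / 0.7550 ≈ 639.735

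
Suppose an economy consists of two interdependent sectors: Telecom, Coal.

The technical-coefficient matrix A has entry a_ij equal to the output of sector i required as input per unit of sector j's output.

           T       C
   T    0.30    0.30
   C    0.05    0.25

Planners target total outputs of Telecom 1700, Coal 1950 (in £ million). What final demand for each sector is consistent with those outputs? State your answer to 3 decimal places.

I − A =
  [   0.70    -0.30]
  [  -0.05     0.75]
d = (I − A) x:
  d_T = (+0.70)·1700 + (-0.30)·1950 = 605.000
  d_C = (-0.05)·1700 + (+0.75)·1950 = 1377.500

d_T = 605.000, d_C = 1377.500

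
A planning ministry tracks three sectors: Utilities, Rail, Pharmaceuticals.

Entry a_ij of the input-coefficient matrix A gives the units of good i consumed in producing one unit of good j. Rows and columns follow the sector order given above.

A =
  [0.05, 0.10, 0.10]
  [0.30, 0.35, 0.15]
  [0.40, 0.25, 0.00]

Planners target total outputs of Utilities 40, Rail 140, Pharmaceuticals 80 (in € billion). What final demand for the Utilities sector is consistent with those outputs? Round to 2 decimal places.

d_U = 16.00

I − A =
  [   0.95    -0.10    -0.10]
  [  -0.30     0.65    -0.15]
  [  -0.40    -0.25     1.00]
d = (I − A) x:
  d_U = (+0.95)·40 + (-0.10)·140 + (-0.10)·80 = 16.00
  d_R = (-0.30)·40 + (+0.65)·140 + (-0.15)·80 = 67.00
  d_P = (-0.40)·40 + (-0.25)·140 + (+1.00)·80 = 29.00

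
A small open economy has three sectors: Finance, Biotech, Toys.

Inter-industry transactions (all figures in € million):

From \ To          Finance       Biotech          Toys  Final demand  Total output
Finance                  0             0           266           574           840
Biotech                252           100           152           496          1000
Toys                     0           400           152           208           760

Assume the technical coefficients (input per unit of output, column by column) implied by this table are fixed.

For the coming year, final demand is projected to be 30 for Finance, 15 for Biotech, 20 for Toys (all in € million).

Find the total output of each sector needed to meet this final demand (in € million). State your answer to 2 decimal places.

Technical coefficients a_ij = z_ij / X_j:
  a_11 = 0/840 = 0.00, a_21 = 252/840 = 0.30, a_31 = 0/840 = 0.00
  a_12 = 0/1000 = 0.00, a_22 = 100/1000 = 0.10, a_32 = 400/1000 = 0.40
  a_13 = 266/760 = 0.35, a_23 = 152/760 = 0.20, a_33 = 152/760 = 0.20
I − A =
  [   1.00     0.00    -0.35]
  [  -0.30     0.90    -0.20]
  [   0.00    -0.40     0.80]
Cofactors of I−A, C_ij = (−1)^(i+j)·(minor ij) (rows/columns in the sector order above):
  C_11 = (0.90)(0.80) − (-0.20)(-0.40) = 0.6400
  C_12 = −[(-0.30)(0.80) − (-0.20)(0.00)] = 0.2400
  C_13 = (-0.30)(-0.40) − (0.90)(0.00) = 0.1200
  C_21 = −[(0.00)(0.80) − (-0.35)(-0.40)] = 0.1400
  C_22 = (1.00)(0.80) − (-0.35)(0.00) = 0.8000
  C_23 = −[(1.00)(-0.40) − (0.00)(0.00)] = 0.4000
  C_31 = (0.00)(-0.20) − (-0.35)(0.90) = 0.3150
  C_32 = −[(1.00)(-0.20) − (-0.35)(-0.30)] = 0.3050
  C_33 = (1.00)(0.90) − (0.00)(-0.30) = 0.9000
det(I−A) = Σ_j (I−A)_1j·C_1j = (1.00)(0.6400) + (0.00)(0.2400) + (-0.35)(0.1200) = 0.5980
adj(I−A) = Cᵀ =
  [ 0.6400   0.1400   0.3150]
  [ 0.2400   0.8000   0.3050]
  [ 0.1200   0.4000   0.9000]
(I − A)⁻¹ = adj(I−A) / det(I−A) ≈
  [   1.0702     0.2341     0.5268]
  [   0.4013     1.3378     0.5100]
  [   0.2007     0.6689     1.5050]
x = (I − A)⁻¹ d = adj(I−A)·d / det(I−A), with det(I−A) = 0.5980:
  x_1 = (0.6400·30 + 0.1400·15 + 0.3150·20) / 0.5980 = 27.60 / 0.5980 ≈ 46.15
  x_2 = (0.2400·30 + 0.8000·15 + 0.3050·20) / 0.5980 = 25.30 / 0.5980 ≈ 42.31
  x_3 = (0.1200·30 + 0.4000·15 + 0.9000·20) / 0.5980 = 27.60 / 0.5980 ≈ 46.15

x_1 = 46.15, x_2 = 42.31, x_3 = 46.15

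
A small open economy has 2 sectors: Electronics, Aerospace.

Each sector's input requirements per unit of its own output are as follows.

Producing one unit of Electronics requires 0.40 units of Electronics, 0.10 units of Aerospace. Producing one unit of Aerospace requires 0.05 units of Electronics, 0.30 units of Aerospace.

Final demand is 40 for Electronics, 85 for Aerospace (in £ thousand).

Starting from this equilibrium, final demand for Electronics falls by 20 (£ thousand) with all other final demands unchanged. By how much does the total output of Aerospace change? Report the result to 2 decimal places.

Δx_2 = -4.82

I − A =
  [   0.60    -0.05]
  [  -0.10     0.70]
det(I−A) = (0.60)(0.70) − (-0.05)(-0.10) = 0.4150
adj(I−A) = [[0.70, 0.05], [0.10, 0.60]]
(I − A)⁻¹ = adj(I−A) / det(I−A) ≈
  [   1.6867     0.1205]
  [   0.2410     1.4458]
Δx = (I − A)⁻¹ Δd with Δd having -20 in the Electronics component and 0 elsewhere.
So Δx_2 = L_21 · (-20), where L_21 = adj(I−A)_21 / det(I−A) = 0.10 / 0.4150.
Δx_2 = 0.10 × (-20) / 0.4150 = -2.00 / 0.4150 ≈ -4.82.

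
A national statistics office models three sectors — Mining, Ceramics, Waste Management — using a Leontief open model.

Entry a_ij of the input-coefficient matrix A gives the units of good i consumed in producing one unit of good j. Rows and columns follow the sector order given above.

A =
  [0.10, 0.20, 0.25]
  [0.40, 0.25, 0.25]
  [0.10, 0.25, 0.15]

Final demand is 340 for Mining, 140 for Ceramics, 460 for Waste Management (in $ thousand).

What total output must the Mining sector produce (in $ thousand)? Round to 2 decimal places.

I − A =
  [   0.90    -0.20    -0.25]
  [  -0.40     0.75    -0.25]
  [  -0.10    -0.25     0.85]
Cofactors of I−A, C_ij = (−1)^(i+j)·(minor ij) (rows/columns in the sector order above):
  C_11 = (0.75)(0.85) − (-0.25)(-0.25) = 0.5750
  C_12 = −[(-0.40)(0.85) − (-0.25)(-0.10)] = 0.3650
  C_13 = (-0.40)(-0.25) − (0.75)(-0.10) = 0.1750
  C_21 = −[(-0.20)(0.85) − (-0.25)(-0.25)] = 0.2325
  C_22 = (0.90)(0.85) − (-0.25)(-0.10) = 0.7400
  C_23 = −[(0.90)(-0.25) − (-0.20)(-0.10)] = 0.2450
  C_31 = (-0.20)(-0.25) − (-0.25)(0.75) = 0.2375
  C_32 = −[(0.90)(-0.25) − (-0.25)(-0.40)] = 0.3250
  C_33 = (0.90)(0.75) − (-0.20)(-0.40) = 0.5950
det(I−A) = Σ_j (I−A)_1j·C_1j = (0.90)(0.5750) + (-0.20)(0.3650) + (-0.25)(0.1750) = 0.40075
adj(I−A) = Cᵀ =
  [ 0.5750   0.2325   0.2375]
  [ 0.3650   0.7400   0.3250]
  [ 0.1750   0.2450   0.5950]
(I − A)⁻¹ = adj(I−A) / det(I−A) ≈
  [   1.4348     0.5802     0.5926]
  [   0.9108     1.8465     0.8110]
  [   0.4367     0.6114     1.4847]
x = (I − A)⁻¹ d = adj(I−A)·d / det(I−A), with det(I−A) = 0.40075:
  x_1 = (0.5750·340 + 0.2325·140 + 0.2375·460) / 0.40075 = 337.30 / 0.40075 ≈ 841.67
  x_2 = (0.3650·340 + 0.7400·140 + 0.3250·460) / 0.40075 = 377.20 / 0.40075 ≈ 941.24
  x_3 = (0.1750·340 + 0.2450·140 + 0.5950·460) / 0.40075 = 367.50 / 0.40075 ≈ 917.03

x_1 = 841.67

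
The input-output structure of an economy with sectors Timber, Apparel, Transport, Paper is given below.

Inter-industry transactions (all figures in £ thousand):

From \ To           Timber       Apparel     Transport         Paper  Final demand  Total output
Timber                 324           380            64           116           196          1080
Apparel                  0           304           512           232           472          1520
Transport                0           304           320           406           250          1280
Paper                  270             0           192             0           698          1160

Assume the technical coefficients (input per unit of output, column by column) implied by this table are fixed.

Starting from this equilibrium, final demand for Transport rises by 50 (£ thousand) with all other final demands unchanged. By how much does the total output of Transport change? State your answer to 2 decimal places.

Technical coefficients a_ij = z_ij / X_j:
  a_11 = 324/1080 = 0.30, a_21 = 0/1080 = 0.00, a_31 = 0/1080 = 0.00, a_41 = 270/1080 = 0.25
  a_12 = 380/1520 = 0.25, a_22 = 304/1520 = 0.20, a_32 = 304/1520 = 0.20, a_42 = 0/1520 = 0.00
  a_13 = 64/1280 = 0.05, a_23 = 512/1280 = 0.40, a_33 = 320/1280 = 0.25, a_43 = 192/1280 = 0.15
  a_14 = 116/1160 = 0.10, a_24 = 232/1160 = 0.20, a_34 = 406/1160 = 0.35, a_44 = 0/1160 = 0.00
I − A =
  [   0.70    -0.25    -0.05    -0.10]
  [   0.00     0.80    -0.40    -0.20]
  [   0.00    -0.20     0.75    -0.35]
  [  -0.25     0.00    -0.15     1.00]
Compute the cofactors C_ij = (−1)^(i+j)·(3×3 minor ij) of I−A; the adjugate is their transpose:
adj(I−A) = Cᵀ =
  [ 0.472000   0.187375   0.159500   0.140500]
  [ 0.072500   0.465125   0.293500   0.203000]
  [ 0.080000   0.156875   0.527500   0.224000]
  [ 0.130000   0.070375   0.119000   0.364000]
det(I−A) = Σ_j (I−A)_1j·C_1j = (0.70)(0.472000) + (-0.25)(0.072500) + (-0.05)(0.080000) + (-0.10)(0.130000) = 0.295275
(I − A)⁻¹ = adj(I−A) / det(I−A) ≈
  [   1.5985     0.6346     0.5402     0.4758]
  [   0.2455     1.5752     0.9940     0.6875]
  [   0.2709     0.5313     1.7865     0.7586]
  [   0.4403     0.2383     0.4030     1.2327]
Δx = (I − A)⁻¹ Δd with Δd having +50 in the Transport component and 0 elsewhere.
So Δx_3 = L_33 · (+50), where L_33 = adj(I−A)_33 / det(I−A) = 0.527500 / 0.295275.
Δx_3 = 0.527500 × (+50) / 0.295275 = 26.375 / 0.295275 ≈ 89.32.

Δx_3 = 89.32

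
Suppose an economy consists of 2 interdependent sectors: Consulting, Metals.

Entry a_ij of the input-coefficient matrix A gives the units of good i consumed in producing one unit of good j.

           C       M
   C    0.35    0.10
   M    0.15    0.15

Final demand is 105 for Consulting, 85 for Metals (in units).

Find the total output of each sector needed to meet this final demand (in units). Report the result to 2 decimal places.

x_C = 181.86, x_M = 132.09

I − A =
  [   0.65    -0.10]
  [  -0.15     0.85]
det(I−A) = (0.65)(0.85) − (-0.10)(-0.15) = 0.5375
adj(I−A) = [[0.85, 0.10], [0.15, 0.65]]
(I − A)⁻¹ = adj(I−A) / det(I−A) ≈
  [   1.5814     0.1860]
  [   0.2791     1.2093]
x = (I − A)⁻¹ d = adj(I−A)·d / det(I−A), with det(I−A) = 0.5375:
  x_C = (0.85·105 + 0.10·85) / 0.5375 = 97.75 / 0.5375 ≈ 181.86
  x_M = (0.15·105 + 0.65·85) / 0.5375 = 71.00 / 0.5375 ≈ 132.09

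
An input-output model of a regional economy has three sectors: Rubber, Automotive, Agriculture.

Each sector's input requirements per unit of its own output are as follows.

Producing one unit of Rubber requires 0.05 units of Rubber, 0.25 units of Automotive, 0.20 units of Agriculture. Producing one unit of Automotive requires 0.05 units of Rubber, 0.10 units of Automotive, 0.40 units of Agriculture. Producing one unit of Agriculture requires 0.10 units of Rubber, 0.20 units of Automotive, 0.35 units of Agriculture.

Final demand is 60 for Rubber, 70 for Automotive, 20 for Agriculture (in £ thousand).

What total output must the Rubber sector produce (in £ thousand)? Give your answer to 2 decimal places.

I − A =
  [   0.95    -0.05    -0.10]
  [  -0.25     0.90    -0.20]
  [  -0.20    -0.40     0.65]
Cofactors of I−A, C_ij = (−1)^(i+j)·(minor ij) (rows/columns in the sector order above):
  C_11 = (0.90)(0.65) − (-0.20)(-0.40) = 0.5050
  C_12 = −[(-0.25)(0.65) − (-0.20)(-0.20)] = 0.2025
  C_13 = (-0.25)(-0.40) − (0.90)(-0.20) = 0.2800
  C_21 = −[(-0.05)(0.65) − (-0.10)(-0.40)] = 0.0725
  C_22 = (0.95)(0.65) − (-0.10)(-0.20) = 0.5975
  C_23 = −[(0.95)(-0.40) − (-0.05)(-0.20)] = 0.3900
  C_31 = (-0.05)(-0.20) − (-0.10)(0.90) = 0.1000
  C_32 = −[(0.95)(-0.20) − (-0.10)(-0.25)] = 0.2150
  C_33 = (0.95)(0.90) − (-0.05)(-0.25) = 0.8425
det(I−A) = Σ_j (I−A)_1j·C_1j = (0.95)(0.5050) + (-0.05)(0.2025) + (-0.10)(0.2800) = 0.441625
adj(I−A) = Cᵀ =
  [ 0.5050   0.0725   0.1000]
  [ 0.2025   0.5975   0.2150]
  [ 0.2800   0.3900   0.8425]
(I − A)⁻¹ = adj(I−A) / det(I−A) ≈
  [   1.1435     0.1642     0.2264]
  [   0.4585     1.3530     0.4868]
  [   0.6340     0.8831     1.9077]
x = (I − A)⁻¹ d = adj(I−A)·d / det(I−A), with det(I−A) = 0.441625:
  x_1 = (0.5050·60 + 0.0725·70 + 0.1000·20) / 0.441625 = 37.375 / 0.441625 ≈ 84.63
  x_2 = (0.2025·60 + 0.5975·70 + 0.2150·20) / 0.441625 = 58.275 / 0.441625 ≈ 131.96
  x_3 = (0.2800·60 + 0.3900·70 + 0.8425·20) / 0.441625 = 60.95 / 0.441625 ≈ 138.01

x_1 = 84.63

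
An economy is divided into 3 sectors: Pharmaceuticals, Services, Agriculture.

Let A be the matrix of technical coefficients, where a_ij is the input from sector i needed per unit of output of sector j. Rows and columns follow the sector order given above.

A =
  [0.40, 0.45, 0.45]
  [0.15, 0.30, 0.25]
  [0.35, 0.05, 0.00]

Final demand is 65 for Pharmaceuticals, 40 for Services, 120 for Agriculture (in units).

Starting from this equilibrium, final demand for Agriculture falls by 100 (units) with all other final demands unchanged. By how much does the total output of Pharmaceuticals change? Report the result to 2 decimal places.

I − A =
  [   0.60    -0.45    -0.45]
  [  -0.15     0.70    -0.25]
  [  -0.35    -0.05     1.00]
Cofactors of I−A, C_ij = (−1)^(i+j)·(minor ij) (rows/columns in the sector order above):
  C_11 = (0.70)(1.00) − (-0.25)(-0.05) = 0.6875
  C_12 = −[(-0.15)(1.00) − (-0.25)(-0.35)] = 0.2375
  C_13 = (-0.15)(-0.05) − (0.70)(-0.35) = 0.2525
  C_21 = −[(-0.45)(1.00) − (-0.45)(-0.05)] = 0.4725
  C_22 = (0.60)(1.00) − (-0.45)(-0.35) = 0.4425
  C_23 = −[(0.60)(-0.05) − (-0.45)(-0.35)] = 0.1875
  C_31 = (-0.45)(-0.25) − (-0.45)(0.70) = 0.4275
  C_32 = −[(0.60)(-0.25) − (-0.45)(-0.15)] = 0.2175
  C_33 = (0.60)(0.70) − (-0.45)(-0.15) = 0.3525
det(I−A) = Σ_j (I−A)_1j·C_1j = (0.60)(0.6875) + (-0.45)(0.2375) + (-0.45)(0.2525) = 0.1920
adj(I−A) = Cᵀ =
  [ 0.6875   0.4725   0.4275]
  [ 0.2375   0.4425   0.2175]
  [ 0.2525   0.1875   0.3525]
(I − A)⁻¹ = adj(I−A) / det(I−A) ≈
  [   3.5807     2.4609     2.2266]
  [   1.2370     2.3047     1.1328]
  [   1.3151     0.9766     1.8359]
Δx = (I − A)⁻¹ Δd with Δd having -100 in the Agriculture component and 0 elsewhere.
So Δx_1 = L_13 · (-100), where L_13 = adj(I−A)_13 / det(I−A) = 0.4275 / 0.1920.
Δx_1 = 0.4275 × (-100) / 0.1920 = -42.75 / 0.1920 ≈ -222.66.

Δx_1 = -222.66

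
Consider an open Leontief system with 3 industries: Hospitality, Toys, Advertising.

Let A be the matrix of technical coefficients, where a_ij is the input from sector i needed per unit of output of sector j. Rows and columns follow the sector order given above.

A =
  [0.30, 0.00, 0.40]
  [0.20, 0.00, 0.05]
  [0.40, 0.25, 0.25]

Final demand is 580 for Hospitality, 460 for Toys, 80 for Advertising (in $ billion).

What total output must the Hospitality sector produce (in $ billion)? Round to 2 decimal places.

x_1 = 1504.09

I − A =
  [   0.70     0.00    -0.40]
  [  -0.20     1.00    -0.05]
  [  -0.40    -0.25     0.75]
Cofactors of I−A, C_ij = (−1)^(i+j)·(minor ij) (rows/columns in the sector order above):
  C_11 = (1.00)(0.75) − (-0.05)(-0.25) = 0.7375
  C_12 = −[(-0.20)(0.75) − (-0.05)(-0.40)] = 0.1700
  C_13 = (-0.20)(-0.25) − (1.00)(-0.40) = 0.4500
  C_21 = −[(0.00)(0.75) − (-0.40)(-0.25)] = 0.1000
  C_22 = (0.70)(0.75) − (-0.40)(-0.40) = 0.3650
  C_23 = −[(0.70)(-0.25) − (0.00)(-0.40)] = 0.1750
  C_31 = (0.00)(-0.05) − (-0.40)(1.00) = 0.4000
  C_32 = −[(0.70)(-0.05) − (-0.40)(-0.20)] = 0.1150
  C_33 = (0.70)(1.00) − (0.00)(-0.20) = 0.7000
det(I−A) = Σ_j (I−A)_1j·C_1j = (0.70)(0.7375) + (0.00)(0.1700) + (-0.40)(0.4500) = 0.33625
adj(I−A) = Cᵀ =
  [ 0.7375   0.1000   0.4000]
  [ 0.1700   0.3650   0.1150]
  [ 0.4500   0.1750   0.7000]
(I − A)⁻¹ = adj(I−A) / det(I−A) ≈
  [   2.1933     0.2974     1.1896]
  [   0.5056     1.0855     0.3420]
  [   1.3383     0.5204     2.0818]
x = (I − A)⁻¹ d = adj(I−A)·d / det(I−A), with det(I−A) = 0.33625:
  x_1 = (0.7375·580 + 0.1000·460 + 0.4000·80) / 0.33625 = 505.75 / 0.33625 ≈ 1504.09
  x_2 = (0.1700·580 + 0.3650·460 + 0.1150·80) / 0.33625 = 275.70 / 0.33625 ≈ 819.93
  x_3 = (0.4500·580 + 0.1750·460 + 0.7000·80) / 0.33625 = 397.50 / 0.33625 ≈ 1182.16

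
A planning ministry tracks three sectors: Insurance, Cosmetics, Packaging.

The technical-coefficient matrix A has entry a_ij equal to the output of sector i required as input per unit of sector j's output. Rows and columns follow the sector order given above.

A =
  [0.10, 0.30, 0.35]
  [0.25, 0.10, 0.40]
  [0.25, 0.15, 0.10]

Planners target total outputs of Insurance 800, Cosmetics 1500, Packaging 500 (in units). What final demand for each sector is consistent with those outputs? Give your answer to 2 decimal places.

I − A =
  [   0.90    -0.30    -0.35]
  [  -0.25     0.90    -0.40]
  [  -0.25    -0.15     0.90]
d = (I − A) x:
  d_1 = (+0.90)·800 + (-0.30)·1500 + (-0.35)·500 = 95.00
  d_2 = (-0.25)·800 + (+0.90)·1500 + (-0.40)·500 = 950.00
  d_3 = (-0.25)·800 + (-0.15)·1500 + (+0.90)·500 = 25.00

d_1 = 95.00, d_2 = 950.00, d_3 = 25.00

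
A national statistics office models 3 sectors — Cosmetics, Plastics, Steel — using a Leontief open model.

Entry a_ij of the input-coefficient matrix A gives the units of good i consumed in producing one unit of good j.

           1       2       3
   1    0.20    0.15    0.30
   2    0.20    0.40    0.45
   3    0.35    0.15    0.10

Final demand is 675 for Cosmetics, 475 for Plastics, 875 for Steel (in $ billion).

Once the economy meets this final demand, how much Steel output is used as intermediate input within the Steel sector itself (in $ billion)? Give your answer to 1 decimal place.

z_33 = 249.7

I − A =
  [   0.80    -0.15    -0.30]
  [  -0.20     0.60    -0.45]
  [  -0.35    -0.15     0.90]
Cofactors of I−A, C_ij = (−1)^(i+j)·(minor ij) (rows/columns in the sector order above):
  C_11 = (0.60)(0.90) − (-0.45)(-0.15) = 0.4725
  C_12 = −[(-0.20)(0.90) − (-0.45)(-0.35)] = 0.3375
  C_13 = (-0.20)(-0.15) − (0.60)(-0.35) = 0.2400
  C_21 = −[(-0.15)(0.90) − (-0.30)(-0.15)] = 0.1800
  C_22 = (0.80)(0.90) − (-0.30)(-0.35) = 0.6150
  C_23 = −[(0.80)(-0.15) − (-0.15)(-0.35)] = 0.1725
  C_31 = (-0.15)(-0.45) − (-0.30)(0.60) = 0.2475
  C_32 = −[(0.80)(-0.45) − (-0.30)(-0.20)] = 0.4200
  C_33 = (0.80)(0.60) − (-0.15)(-0.20) = 0.4500
det(I−A) = Σ_j (I−A)_1j·C_1j = (0.80)(0.4725) + (-0.15)(0.3375) + (-0.30)(0.2400) = 0.255375
adj(I−A) = Cᵀ =
  [ 0.4725   0.1800   0.2475]
  [ 0.3375   0.6150   0.4200]
  [ 0.2400   0.1725   0.4500]
(I − A)⁻¹ = adj(I−A) / det(I−A) ≈
  [   1.8502     0.7048     0.9692]
  [   1.3216     2.4082     1.6446]
  [   0.9398     0.6755     1.7621]
First solve x = (I − A)⁻¹ d = adj(I−A)·d / det(I−A); in particular x_3 = (0.2400·675 + 0.1725·475 + 0.4500·875) / 0.255375 = 637.6875 / 0.255375 ≈ 2497.063.
Intermediate flow from 3 to 3: z_33 = a_33 · x_3 = 0.10 × 637.6875 / 0.255375 = 63.76875 / 0.255375 ≈ 249.7.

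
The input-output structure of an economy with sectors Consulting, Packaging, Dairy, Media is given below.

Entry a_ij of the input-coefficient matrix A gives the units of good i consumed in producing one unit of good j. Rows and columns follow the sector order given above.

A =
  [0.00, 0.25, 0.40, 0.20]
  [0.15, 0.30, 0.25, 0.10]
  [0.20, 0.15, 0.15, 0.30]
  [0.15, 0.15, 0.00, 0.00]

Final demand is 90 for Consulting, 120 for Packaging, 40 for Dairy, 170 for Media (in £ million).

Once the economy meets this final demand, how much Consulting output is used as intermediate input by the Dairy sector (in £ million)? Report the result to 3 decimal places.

z_13 = 122.152

I − A =
  [   1.00    -0.25    -0.40    -0.20]
  [  -0.15     0.70    -0.25    -0.10]
  [  -0.20    -0.15     0.85    -0.30]
  [  -0.15    -0.15     0.00     1.00]
Compute the cofactors C_ij = (−1)^(i+j)·(3×3 minor ij) of I−A; the adjugate is their transpose:
adj(I−A) = Cᵀ =
  [ 0.533500   0.316000   0.344000   0.241500]
  [ 0.201500   0.726500   0.308500   0.205500]
  [ 0.200000   0.257750   0.618250   0.251250]
  [ 0.110250   0.156375   0.097875   0.448125]
det(I−A) = Σ_j (I−A)_1j·C_1j = (1.00)(0.533500) + (-0.25)(0.201500) + (-0.40)(0.200000) + (-0.20)(0.110250) = 0.381075
(I − A)⁻¹ = adj(I−A) / det(I−A) ≈
  [   1.4000     0.8292     0.9027     0.6337]
  [   0.5288     1.9064     0.8096     0.5393]
  [   0.5248     0.6764     1.6224     0.6593]
  [   0.2893     0.4104     0.2568     1.1759]
First solve x = (I − A)⁻¹ d = adj(I−A)·d / det(I−A); in particular x_3 = (0.200000·90 + 0.257750·120 + 0.618250·40 + 0.251250·170) / 0.381075 = 116.3725 / 0.381075 ≈ 305.37952.
Intermediate flow from 1 to 3: z_13 = a_13 · x_3 = 0.40 × 116.3725 / 0.381075 = 46.549 / 0.381075 ≈ 122.152.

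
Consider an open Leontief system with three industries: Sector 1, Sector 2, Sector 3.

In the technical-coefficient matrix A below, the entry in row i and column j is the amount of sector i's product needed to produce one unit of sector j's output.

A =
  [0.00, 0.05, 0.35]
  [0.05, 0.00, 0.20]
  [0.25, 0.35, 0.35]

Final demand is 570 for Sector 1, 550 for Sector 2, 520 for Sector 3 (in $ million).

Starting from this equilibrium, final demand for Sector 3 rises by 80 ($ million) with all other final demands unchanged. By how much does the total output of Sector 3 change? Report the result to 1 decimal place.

I − A =
  [   1.00    -0.05    -0.35]
  [  -0.05     1.00    -0.20]
  [  -0.25    -0.35     0.65]
Cofactors of I−A, C_ij = (−1)^(i+j)·(minor ij) (rows/columns in the sector order above):
  C_11 = (1.00)(0.65) − (-0.20)(-0.35) = 0.5800
  C_12 = −[(-0.05)(0.65) − (-0.20)(-0.25)] = 0.0825
  C_13 = (-0.05)(-0.35) − (1.00)(-0.25) = 0.2675
  C_21 = −[(-0.05)(0.65) − (-0.35)(-0.35)] = 0.1550
  C_22 = (1.00)(0.65) − (-0.35)(-0.25) = 0.5625
  C_23 = −[(1.00)(-0.35) − (-0.05)(-0.25)] = 0.3625
  C_31 = (-0.05)(-0.20) − (-0.35)(1.00) = 0.3600
  C_32 = −[(1.00)(-0.20) − (-0.35)(-0.05)] = 0.2175
  C_33 = (1.00)(1.00) − (-0.05)(-0.05) = 0.9975
det(I−A) = Σ_j (I−A)_1j·C_1j = (1.00)(0.5800) + (-0.05)(0.0825) + (-0.35)(0.2675) = 0.48225
adj(I−A) = Cᵀ =
  [ 0.5800   0.1550   0.3600]
  [ 0.0825   0.5625   0.2175]
  [ 0.2675   0.3625   0.9975]
(I − A)⁻¹ = adj(I−A) / det(I−A) ≈
  [   1.2027     0.3214     0.7465]
  [   0.1711     1.1664     0.4510]
  [   0.5547     0.7517     2.0684]
Δx = (I − A)⁻¹ Δd with Δd having +80 in the Sector 3 component and 0 elsewhere.
So Δx_3 = L_33 · (+80), where L_33 = adj(I−A)_33 / det(I−A) = 0.9975 / 0.48225.
Δx_3 = 0.9975 × (+80) / 0.48225 = 79.80 / 0.48225 ≈ 165.5.

Δx_3 = 165.5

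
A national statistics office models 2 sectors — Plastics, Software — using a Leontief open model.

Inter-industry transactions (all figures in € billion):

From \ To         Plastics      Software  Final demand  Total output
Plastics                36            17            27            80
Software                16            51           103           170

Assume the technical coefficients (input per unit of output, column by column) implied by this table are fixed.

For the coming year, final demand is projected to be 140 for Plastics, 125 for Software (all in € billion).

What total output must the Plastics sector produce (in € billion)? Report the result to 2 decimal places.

Technical coefficients a_ij = z_ij / X_j:
  a_PP = 36/80 = 0.45, a_SP = 16/80 = 0.20
  a_PS = 17/170 = 0.10, a_SS = 51/170 = 0.30
I − A =
  [   0.55    -0.10]
  [  -0.20     0.70]
det(I−A) = (0.55)(0.70) − (-0.10)(-0.20) = 0.3650
adj(I−A) = [[0.70, 0.10], [0.20, 0.55]]
(I − A)⁻¹ = adj(I−A) / det(I−A) ≈
  [   1.9178     0.2740]
  [   0.5479     1.5068]
x = (I − A)⁻¹ d = adj(I−A)·d / det(I−A), with det(I−A) = 0.3650:
  x_P = (0.70·140 + 0.10·125) / 0.3650 = 110.50 / 0.3650 ≈ 302.74
  x_S = (0.20·140 + 0.55·125) / 0.3650 = 96.75 / 0.3650 ≈ 265.07

x_P = 302.74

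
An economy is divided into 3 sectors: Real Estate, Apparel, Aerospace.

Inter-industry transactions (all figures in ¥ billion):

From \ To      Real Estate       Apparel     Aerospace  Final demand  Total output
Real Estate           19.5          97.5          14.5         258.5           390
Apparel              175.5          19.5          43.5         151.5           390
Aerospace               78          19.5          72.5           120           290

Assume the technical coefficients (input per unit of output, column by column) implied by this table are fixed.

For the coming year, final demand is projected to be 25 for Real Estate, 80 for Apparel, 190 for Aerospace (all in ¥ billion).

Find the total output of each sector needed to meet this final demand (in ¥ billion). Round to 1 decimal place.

Technical coefficients a_ij = z_ij / X_j:
  a_11 = 19.5/390 = 0.05, a_21 = 175.5/390 = 0.45, a_31 = 78/390 = 0.20
  a_12 = 97.5/390 = 0.25, a_22 = 19.5/390 = 0.05, a_32 = 19.5/390 = 0.05
  a_13 = 14.5/290 = 0.05, a_23 = 43.5/290 = 0.15, a_33 = 72.5/290 = 0.25
I − A =
  [   0.95    -0.25    -0.05]
  [  -0.45     0.95    -0.15]
  [  -0.20    -0.05     0.75]
Cofactors of I−A, C_ij = (−1)^(i+j)·(minor ij) (rows/columns in the sector order above):
  C_11 = (0.95)(0.75) − (-0.15)(-0.05) = 0.7050
  C_12 = −[(-0.45)(0.75) − (-0.15)(-0.20)] = 0.3675
  C_13 = (-0.45)(-0.05) − (0.95)(-0.20) = 0.2125
  C_21 = −[(-0.25)(0.75) − (-0.05)(-0.05)] = 0.1900
  C_22 = (0.95)(0.75) − (-0.05)(-0.20) = 0.7025
  C_23 = −[(0.95)(-0.05) − (-0.25)(-0.20)] = 0.0975
  C_31 = (-0.25)(-0.15) − (-0.05)(0.95) = 0.0850
  C_32 = −[(0.95)(-0.15) − (-0.05)(-0.45)] = 0.1650
  C_33 = (0.95)(0.95) − (-0.25)(-0.45) = 0.7900
det(I−A) = Σ_j (I−A)_1j·C_1j = (0.95)(0.7050) + (-0.25)(0.3675) + (-0.05)(0.2125) = 0.56725
adj(I−A) = Cᵀ =
  [ 0.7050   0.1900   0.0850]
  [ 0.3675   0.7025   0.1650]
  [ 0.2125   0.0975   0.7900]
(I − A)⁻¹ = adj(I−A) / det(I−A) ≈
  [   1.2428     0.3349     0.1498]
  [   0.6479     1.2384     0.2909]
  [   0.3746     0.1719     1.3927]
x = (I − A)⁻¹ d = adj(I−A)·d / det(I−A), with det(I−A) = 0.56725:
  x_1 = (0.7050·25 + 0.1900·80 + 0.0850·190) / 0.56725 = 48.975 / 0.56725 ≈ 86.3
  x_2 = (0.3675·25 + 0.7025·80 + 0.1650·190) / 0.56725 = 96.7375 / 0.56725 ≈ 170.5
  x_3 = (0.2125·25 + 0.0975·80 + 0.7900·190) / 0.56725 = 163.2125 / 0.56725 ≈ 287.7

x_1 = 86.3, x_2 = 170.5, x_3 = 287.7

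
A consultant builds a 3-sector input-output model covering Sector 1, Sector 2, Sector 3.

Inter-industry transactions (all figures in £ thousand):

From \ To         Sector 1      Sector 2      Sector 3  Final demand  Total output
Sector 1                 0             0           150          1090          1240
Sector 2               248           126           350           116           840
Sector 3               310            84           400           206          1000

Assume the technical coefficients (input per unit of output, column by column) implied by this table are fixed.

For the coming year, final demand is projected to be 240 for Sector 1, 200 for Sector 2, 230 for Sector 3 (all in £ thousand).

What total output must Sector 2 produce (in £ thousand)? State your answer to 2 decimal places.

Technical coefficients a_ij = z_ij / X_j:
  a_11 = 0/1240 = 0.00, a_21 = 248/1240 = 0.20, a_31 = 310/1240 = 0.25
  a_12 = 0/840 = 0.00, a_22 = 126/840 = 0.15, a_32 = 84/840 = 0.10
  a_13 = 150/1000 = 0.15, a_23 = 350/1000 = 0.35, a_33 = 400/1000 = 0.40
I − A =
  [   1.00     0.00    -0.15]
  [  -0.20     0.85    -0.35]
  [  -0.25    -0.10     0.60]
Cofactors of I−A, C_ij = (−1)^(i+j)·(minor ij) (rows/columns in the sector order above):
  C_11 = (0.85)(0.60) − (-0.35)(-0.10) = 0.4750
  C_12 = −[(-0.20)(0.60) − (-0.35)(-0.25)] = 0.2075
  C_13 = (-0.20)(-0.10) − (0.85)(-0.25) = 0.2325
  C_21 = −[(0.00)(0.60) − (-0.15)(-0.10)] = 0.0150
  C_22 = (1.00)(0.60) − (-0.15)(-0.25) = 0.5625
  C_23 = −[(1.00)(-0.10) − (0.00)(-0.25)] = 0.1000
  C_31 = (0.00)(-0.35) − (-0.15)(0.85) = 0.1275
  C_32 = −[(1.00)(-0.35) − (-0.15)(-0.20)] = 0.3800
  C_33 = (1.00)(0.85) − (0.00)(-0.20) = 0.8500
det(I−A) = Σ_j (I−A)_1j·C_1j = (1.00)(0.4750) + (0.00)(0.2075) + (-0.15)(0.2325) = 0.440125
adj(I−A) = Cᵀ =
  [ 0.4750   0.0150   0.1275]
  [ 0.2075   0.5625   0.3800]
  [ 0.2325   0.1000   0.8500]
(I − A)⁻¹ = adj(I−A) / det(I−A) ≈
  [   1.0792     0.0341     0.2897]
  [   0.4715     1.2780     0.8634]
  [   0.5283     0.2272     1.9313]
x = (I − A)⁻¹ d = adj(I−A)·d / det(I−A), with det(I−A) = 0.440125:
  x_1 = (0.4750·240 + 0.0150·200 + 0.1275·230) / 0.440125 = 146.325 / 0.440125 ≈ 332.46
  x_2 = (0.2075·240 + 0.5625·200 + 0.3800·230) / 0.440125 = 249.70 / 0.440125 ≈ 567.34
  x_3 = (0.2325·240 + 0.1000·200 + 0.8500·230) / 0.440125 = 271.30 / 0.440125 ≈ 616.42

x_2 = 567.34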